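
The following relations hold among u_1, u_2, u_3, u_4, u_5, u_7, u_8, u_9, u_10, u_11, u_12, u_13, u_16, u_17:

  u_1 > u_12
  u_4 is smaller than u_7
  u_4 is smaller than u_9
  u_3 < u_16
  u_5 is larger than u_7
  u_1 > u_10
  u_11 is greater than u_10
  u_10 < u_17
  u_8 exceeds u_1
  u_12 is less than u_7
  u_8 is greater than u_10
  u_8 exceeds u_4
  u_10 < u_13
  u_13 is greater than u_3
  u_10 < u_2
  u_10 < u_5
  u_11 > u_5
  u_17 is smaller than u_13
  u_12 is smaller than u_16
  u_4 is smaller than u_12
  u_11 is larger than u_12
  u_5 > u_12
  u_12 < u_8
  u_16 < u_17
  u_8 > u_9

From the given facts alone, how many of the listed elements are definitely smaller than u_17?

Directly below u_17: u_10, u_16.
One step further: u_12, u_3 (4 so far).
One step further: u_4 (5 so far).
No other element is forced below u_17 by the given relations, so the count is 5.

5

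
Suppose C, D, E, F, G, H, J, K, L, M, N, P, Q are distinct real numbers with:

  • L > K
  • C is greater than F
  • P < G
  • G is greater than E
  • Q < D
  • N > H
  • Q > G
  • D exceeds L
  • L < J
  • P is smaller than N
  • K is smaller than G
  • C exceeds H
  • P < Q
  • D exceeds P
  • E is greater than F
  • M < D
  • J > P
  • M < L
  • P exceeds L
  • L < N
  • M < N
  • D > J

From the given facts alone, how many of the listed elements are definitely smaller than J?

4

From J the given relations immediately reach L, P.
From those, M, K — 4 in total.
Nothing else is reachable below J; 4 in all.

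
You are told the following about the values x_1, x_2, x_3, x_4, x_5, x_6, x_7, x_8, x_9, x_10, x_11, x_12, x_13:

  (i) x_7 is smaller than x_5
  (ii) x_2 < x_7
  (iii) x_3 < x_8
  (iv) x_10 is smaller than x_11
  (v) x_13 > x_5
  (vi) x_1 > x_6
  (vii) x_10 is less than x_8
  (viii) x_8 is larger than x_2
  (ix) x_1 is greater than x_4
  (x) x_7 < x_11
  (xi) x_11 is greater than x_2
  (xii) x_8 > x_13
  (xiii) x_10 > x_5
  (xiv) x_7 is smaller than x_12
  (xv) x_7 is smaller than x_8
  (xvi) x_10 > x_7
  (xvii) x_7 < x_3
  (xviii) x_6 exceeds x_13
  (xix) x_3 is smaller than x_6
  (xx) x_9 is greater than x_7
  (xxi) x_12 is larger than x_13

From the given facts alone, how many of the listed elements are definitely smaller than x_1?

Directly below x_1: x_4, x_6.
One step further: x_3, x_13 (4 so far).
One step further: x_7, x_5 (6 so far).
One step further: x_2 (7 so far).
No other element is forced below x_1 by the given relations, so the count is 7.

7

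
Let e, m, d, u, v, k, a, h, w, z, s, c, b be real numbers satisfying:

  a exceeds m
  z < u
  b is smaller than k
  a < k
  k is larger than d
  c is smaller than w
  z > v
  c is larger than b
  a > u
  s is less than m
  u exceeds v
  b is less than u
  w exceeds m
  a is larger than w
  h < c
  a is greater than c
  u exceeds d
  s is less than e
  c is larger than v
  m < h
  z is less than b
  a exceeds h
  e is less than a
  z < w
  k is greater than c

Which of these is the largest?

k

s is not greatest since s < m; m is not greatest since m < w; v is not greatest since v < u; z is not greatest since z < b; b is not greatest since b < c; h is not greatest since h < c; c is not greatest since c < k; d is not greatest since d < k; u is not greatest since u < a; w is not greatest since w < a; e is not greatest since e < a; a is not greatest since a < k.
Only k has nothing above it, so k is the largest.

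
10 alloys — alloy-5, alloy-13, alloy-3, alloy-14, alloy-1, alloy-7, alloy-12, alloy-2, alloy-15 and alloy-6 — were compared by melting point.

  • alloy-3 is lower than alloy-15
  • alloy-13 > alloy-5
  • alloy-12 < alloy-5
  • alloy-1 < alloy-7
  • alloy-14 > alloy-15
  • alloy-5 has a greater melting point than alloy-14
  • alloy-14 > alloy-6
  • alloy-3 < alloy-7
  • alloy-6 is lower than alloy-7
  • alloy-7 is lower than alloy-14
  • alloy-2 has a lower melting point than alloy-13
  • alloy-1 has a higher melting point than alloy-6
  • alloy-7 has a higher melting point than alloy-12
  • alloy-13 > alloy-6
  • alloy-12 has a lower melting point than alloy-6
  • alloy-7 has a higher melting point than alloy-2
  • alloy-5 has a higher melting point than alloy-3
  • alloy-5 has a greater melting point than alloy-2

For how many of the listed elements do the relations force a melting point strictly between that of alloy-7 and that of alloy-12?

2

Chaining upward from alloy-12 reaches: alloy-6, alloy-1, alloy-14, alloy-5, alloy-13.
Chaining downward from alloy-7 reaches: alloy-2, alloy-3, alloy-6, alloy-1.
Strictly between alloy-12 and alloy-7 are those in both lists: alloy-6, alloy-1 — 2 elements.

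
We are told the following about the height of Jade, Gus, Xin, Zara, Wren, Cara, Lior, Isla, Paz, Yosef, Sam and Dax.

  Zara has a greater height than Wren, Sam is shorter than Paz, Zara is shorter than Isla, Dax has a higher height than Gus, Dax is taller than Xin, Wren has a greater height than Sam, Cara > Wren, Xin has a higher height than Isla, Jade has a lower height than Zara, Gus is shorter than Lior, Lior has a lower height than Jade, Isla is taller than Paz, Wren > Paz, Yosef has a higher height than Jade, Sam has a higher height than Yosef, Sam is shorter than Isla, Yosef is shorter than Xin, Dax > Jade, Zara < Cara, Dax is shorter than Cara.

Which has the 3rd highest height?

Piecing the relations together gives one ordering: Gus < Lior < Jade < Yosef < Sam < Paz < Wren < Zara < Isla < Xin < Dax < Cara.
Counting 3 from the largest end gives Xin.

Xin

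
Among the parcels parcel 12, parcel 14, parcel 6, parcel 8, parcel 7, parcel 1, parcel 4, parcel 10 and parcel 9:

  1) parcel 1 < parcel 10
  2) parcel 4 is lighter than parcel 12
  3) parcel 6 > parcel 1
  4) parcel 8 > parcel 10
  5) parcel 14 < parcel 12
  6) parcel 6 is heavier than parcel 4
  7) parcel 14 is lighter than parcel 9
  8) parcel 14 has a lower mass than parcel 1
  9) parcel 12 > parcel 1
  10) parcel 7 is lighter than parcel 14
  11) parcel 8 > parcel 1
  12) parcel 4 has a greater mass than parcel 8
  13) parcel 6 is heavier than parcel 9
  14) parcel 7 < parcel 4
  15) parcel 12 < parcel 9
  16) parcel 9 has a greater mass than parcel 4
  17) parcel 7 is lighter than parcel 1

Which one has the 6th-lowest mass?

parcel 4

Chaining the given pairs: parcel 7 < parcel 14 < parcel 1 < parcel 10 < parcel 8 < parcel 4 < parcel 12 < parcel 9 < parcel 6.
The 6th smallest is parcel 4.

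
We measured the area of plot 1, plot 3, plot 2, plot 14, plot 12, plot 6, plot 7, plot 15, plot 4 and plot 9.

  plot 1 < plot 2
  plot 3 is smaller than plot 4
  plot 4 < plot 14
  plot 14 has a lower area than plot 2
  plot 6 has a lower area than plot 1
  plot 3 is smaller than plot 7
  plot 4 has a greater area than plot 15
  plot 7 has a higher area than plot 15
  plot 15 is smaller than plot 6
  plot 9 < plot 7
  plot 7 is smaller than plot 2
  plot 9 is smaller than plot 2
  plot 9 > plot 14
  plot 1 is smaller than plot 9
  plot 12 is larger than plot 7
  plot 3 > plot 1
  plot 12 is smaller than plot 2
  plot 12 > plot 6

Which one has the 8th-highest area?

The consecutive relations fix a unique order: plot 15 < plot 6 < plot 1 < plot 3 < plot 4 < plot 14 < plot 9 < plot 7 < plot 12 < plot 2.
The 8th largest is plot 1.

plot 1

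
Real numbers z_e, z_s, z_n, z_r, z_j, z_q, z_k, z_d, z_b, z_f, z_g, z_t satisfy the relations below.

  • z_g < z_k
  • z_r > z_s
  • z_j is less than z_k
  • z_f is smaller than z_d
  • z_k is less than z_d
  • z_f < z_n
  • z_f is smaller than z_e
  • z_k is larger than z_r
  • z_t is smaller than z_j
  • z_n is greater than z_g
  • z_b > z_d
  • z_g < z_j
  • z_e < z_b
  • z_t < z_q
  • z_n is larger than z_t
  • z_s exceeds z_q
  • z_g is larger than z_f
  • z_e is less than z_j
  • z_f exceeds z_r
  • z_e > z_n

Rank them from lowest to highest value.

Nothing is placed below z_t, so it is least; from there z_t < z_q; z_q < z_s; z_s < z_r; z_r < z_f; z_f < z_g; z_g < z_n; z_n < z_e; z_e < z_j; z_j < z_k; z_k < z_d; z_d < z_b, each given directly.

z_t < z_q < z_s < z_r < z_f < z_g < z_n < z_e < z_j < z_k < z_d < z_b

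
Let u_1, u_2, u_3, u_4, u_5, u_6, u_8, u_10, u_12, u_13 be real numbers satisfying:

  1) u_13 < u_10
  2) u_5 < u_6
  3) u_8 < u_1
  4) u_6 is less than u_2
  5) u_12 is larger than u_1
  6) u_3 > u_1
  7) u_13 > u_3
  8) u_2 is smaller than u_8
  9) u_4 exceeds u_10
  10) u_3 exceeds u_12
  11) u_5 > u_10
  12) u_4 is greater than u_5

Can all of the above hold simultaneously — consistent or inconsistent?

Chaining the given relations yields u_6 < u_2 < u_8 < u_1 < u_12 < u_3 < u_13 < u_10 < u_5, so u_6 < u_5. But one relation states u_5 < u_6. These cannot both hold.

inconsistent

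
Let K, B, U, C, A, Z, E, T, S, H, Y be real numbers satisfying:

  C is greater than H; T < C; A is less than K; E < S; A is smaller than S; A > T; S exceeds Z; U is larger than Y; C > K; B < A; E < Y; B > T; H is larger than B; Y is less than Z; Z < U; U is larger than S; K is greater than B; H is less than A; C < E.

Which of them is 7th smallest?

The consecutive relations fix a unique order: T < B < H < A < K < C < E < Y < Z < S < U.
The 7th smallest is E.

E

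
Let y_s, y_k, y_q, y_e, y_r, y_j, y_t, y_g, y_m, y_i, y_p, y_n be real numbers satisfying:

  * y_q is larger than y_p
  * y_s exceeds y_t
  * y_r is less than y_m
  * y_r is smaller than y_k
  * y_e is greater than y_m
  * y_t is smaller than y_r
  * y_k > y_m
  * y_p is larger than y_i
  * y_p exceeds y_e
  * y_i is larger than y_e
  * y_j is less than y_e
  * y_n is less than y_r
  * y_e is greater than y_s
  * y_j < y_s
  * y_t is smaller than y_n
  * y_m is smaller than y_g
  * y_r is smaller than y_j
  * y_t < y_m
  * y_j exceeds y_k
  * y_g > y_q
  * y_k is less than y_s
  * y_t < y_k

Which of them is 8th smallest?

Piecing the relations together gives one ordering: y_t < y_n < y_r < y_m < y_k < y_j < y_s < y_e < y_i < y_p < y_q < y_g.
Counting 8 from the smallest end gives y_e.

y_e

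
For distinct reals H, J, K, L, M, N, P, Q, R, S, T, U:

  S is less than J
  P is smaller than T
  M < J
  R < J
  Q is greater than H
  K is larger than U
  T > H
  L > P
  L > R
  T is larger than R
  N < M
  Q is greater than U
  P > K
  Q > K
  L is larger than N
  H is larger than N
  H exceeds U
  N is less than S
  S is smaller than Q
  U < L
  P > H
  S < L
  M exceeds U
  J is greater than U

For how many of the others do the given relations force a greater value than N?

8

The elements the relations force above N are M, H, P, S, T, J, L, Q — no chain reaches any other.
That is 8.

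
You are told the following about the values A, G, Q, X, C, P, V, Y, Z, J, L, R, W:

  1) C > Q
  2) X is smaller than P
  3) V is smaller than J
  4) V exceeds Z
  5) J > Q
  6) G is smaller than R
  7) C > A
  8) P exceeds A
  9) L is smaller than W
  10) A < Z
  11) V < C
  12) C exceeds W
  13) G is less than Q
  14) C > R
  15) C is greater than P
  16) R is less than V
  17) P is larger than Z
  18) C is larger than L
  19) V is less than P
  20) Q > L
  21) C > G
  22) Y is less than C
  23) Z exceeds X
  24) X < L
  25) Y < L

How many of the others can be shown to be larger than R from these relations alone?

4

Directly above R: V, C.
One step further: P, J (4 so far).
No other element is forced above R by the given relations, so the count is 4.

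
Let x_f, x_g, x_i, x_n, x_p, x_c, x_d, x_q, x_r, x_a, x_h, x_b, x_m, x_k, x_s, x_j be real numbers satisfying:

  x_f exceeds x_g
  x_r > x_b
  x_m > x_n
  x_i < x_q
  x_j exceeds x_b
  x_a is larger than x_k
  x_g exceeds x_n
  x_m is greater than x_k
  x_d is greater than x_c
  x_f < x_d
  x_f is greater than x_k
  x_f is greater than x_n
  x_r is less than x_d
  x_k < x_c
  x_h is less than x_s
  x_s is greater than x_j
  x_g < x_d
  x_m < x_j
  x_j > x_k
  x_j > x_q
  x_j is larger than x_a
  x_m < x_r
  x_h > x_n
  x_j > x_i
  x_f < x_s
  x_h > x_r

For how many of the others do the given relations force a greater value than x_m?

Directly above x_m: x_r, x_j.
One step further: x_h, x_d, x_s (5 so far).
No other element is forced above x_m by the given relations, so the count is 5.

5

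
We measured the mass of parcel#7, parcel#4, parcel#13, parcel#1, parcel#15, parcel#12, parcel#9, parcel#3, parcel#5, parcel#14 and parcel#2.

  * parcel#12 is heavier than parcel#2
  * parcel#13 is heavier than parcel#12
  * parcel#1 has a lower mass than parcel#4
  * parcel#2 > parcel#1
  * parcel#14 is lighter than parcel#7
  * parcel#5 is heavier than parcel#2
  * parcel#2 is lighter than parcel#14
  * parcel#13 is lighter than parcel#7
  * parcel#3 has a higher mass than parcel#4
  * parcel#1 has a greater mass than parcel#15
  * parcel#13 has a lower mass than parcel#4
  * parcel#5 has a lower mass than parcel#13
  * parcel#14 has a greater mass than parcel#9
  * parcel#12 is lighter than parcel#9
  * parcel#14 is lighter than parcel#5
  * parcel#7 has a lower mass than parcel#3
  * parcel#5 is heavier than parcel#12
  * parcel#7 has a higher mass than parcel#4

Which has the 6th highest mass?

Chaining the given pairs: parcel#15 < parcel#1 < parcel#2 < parcel#12 < parcel#9 < parcel#14 < parcel#5 < parcel#13 < parcel#4 < parcel#7 < parcel#3.
Counting 6 from the largest end gives parcel#14.

parcel#14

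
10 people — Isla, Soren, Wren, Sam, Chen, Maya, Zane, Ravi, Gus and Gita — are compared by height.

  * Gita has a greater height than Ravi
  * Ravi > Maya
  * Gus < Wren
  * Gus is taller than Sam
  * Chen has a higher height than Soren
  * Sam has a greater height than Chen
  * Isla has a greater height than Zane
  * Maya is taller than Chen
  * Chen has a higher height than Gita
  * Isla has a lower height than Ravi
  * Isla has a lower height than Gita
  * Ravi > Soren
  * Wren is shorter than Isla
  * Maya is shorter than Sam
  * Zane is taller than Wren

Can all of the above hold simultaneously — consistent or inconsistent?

We have Gita < Chen stated directly, yet also Chen < Maya < Sam < Gus < Wren < Zane < Isla < Ravi < Gita by chaining the others — so Chen < Gita. Contradiction.

inconsistent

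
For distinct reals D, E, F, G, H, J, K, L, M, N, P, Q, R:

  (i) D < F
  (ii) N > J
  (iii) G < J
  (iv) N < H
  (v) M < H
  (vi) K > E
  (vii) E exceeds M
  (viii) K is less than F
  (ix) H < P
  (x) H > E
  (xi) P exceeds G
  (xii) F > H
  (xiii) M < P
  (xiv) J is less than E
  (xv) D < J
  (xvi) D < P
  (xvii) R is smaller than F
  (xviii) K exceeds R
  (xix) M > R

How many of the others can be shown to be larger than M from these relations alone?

5

Directly above M: E, H, P.
One step further: K, F (5 so far).
Nothing else is reachable above M; 5 in all.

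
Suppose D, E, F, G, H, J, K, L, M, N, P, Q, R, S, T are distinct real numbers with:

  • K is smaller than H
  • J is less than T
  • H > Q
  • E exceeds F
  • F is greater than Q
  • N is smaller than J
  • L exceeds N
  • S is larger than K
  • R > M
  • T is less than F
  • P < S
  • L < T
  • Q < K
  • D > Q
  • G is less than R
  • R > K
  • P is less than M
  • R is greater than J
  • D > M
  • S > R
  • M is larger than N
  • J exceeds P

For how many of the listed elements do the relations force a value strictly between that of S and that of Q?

Chaining upward from Q reaches: D, K, H, R, F, E.
Chaining downward from S reaches: N, P, M, G, J, K, R.
Strictly between Q and S are those in both lists: K, R — 2 elements.

2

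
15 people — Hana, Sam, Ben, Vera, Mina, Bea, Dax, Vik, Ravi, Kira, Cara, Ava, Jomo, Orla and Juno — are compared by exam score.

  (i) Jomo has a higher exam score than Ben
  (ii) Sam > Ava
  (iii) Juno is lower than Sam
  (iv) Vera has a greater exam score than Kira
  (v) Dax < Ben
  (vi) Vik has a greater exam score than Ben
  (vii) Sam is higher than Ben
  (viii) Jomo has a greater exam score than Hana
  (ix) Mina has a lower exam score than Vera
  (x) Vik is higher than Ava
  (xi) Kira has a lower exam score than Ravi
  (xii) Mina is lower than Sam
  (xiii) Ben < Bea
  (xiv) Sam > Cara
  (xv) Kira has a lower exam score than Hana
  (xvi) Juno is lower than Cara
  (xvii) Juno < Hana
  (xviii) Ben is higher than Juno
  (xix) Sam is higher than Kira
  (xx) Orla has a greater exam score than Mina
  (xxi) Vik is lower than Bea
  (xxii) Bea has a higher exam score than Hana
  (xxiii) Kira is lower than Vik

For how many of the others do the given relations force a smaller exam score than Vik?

From Vik the given relations immediately reach Kira, Ava, Ben.
From those, Dax, Juno — 5 in total.
No other element is forced below Vik by the given relations, so the count is 5.

5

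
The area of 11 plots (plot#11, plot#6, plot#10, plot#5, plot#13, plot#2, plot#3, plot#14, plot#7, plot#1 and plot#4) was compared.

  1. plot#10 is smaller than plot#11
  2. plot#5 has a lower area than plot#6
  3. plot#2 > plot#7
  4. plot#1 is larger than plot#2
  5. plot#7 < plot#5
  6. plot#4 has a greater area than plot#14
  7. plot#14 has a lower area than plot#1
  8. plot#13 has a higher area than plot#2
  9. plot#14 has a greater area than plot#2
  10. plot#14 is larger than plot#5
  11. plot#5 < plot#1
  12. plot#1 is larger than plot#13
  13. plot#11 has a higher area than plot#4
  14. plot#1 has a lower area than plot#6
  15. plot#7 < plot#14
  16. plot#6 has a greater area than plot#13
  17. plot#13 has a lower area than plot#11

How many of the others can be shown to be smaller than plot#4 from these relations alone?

4

From plot#4 the given relations immediately reach plot#14.
From those, plot#7, plot#2, plot#5 — 4 in total.
Nothing else is reachable below plot#4; 4 in all.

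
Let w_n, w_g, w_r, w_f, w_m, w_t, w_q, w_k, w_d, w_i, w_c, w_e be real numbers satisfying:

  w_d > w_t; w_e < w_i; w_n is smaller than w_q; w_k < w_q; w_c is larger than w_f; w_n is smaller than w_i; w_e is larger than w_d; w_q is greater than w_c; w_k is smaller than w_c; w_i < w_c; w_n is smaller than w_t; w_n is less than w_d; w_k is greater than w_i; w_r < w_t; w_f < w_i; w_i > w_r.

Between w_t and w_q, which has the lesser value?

Chaining the given relations: w_t < w_d < w_e < w_i < w_k < w_c < w_q.
So w_t < w_q; w_t is the smaller of the two.

w_t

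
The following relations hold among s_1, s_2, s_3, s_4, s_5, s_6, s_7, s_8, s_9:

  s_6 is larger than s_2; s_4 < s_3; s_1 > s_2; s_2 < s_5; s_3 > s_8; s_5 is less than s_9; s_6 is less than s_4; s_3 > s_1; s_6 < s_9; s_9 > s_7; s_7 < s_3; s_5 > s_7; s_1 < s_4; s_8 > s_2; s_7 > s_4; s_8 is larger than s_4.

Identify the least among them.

Chaining upward from s_2: directly above it, s_6, s_1, s_8, s_5; then s_4, s_9, s_3; then s_7.
That covers every other element, and nothing is given below s_2, so s_2 is the least.

s_2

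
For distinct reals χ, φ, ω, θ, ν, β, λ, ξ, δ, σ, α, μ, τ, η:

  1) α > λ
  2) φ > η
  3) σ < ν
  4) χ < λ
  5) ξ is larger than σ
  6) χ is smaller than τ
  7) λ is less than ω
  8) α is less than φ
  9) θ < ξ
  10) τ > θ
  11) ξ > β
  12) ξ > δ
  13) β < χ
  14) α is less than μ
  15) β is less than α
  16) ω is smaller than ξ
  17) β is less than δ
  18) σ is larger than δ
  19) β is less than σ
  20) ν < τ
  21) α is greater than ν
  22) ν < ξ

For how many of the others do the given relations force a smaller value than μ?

7

The elements the relations force below μ are β, δ, σ, ν, χ, λ, α — no chain reaches any other.
That is 7.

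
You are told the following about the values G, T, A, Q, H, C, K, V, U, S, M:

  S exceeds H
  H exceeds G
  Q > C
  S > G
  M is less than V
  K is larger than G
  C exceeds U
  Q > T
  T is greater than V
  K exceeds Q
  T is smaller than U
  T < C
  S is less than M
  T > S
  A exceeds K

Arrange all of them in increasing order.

The consecutive links are each given: G < H; H < S; S < M; M < V; V < T; T < U; U < C; C < Q; Q < K; K < A.

G < H < S < M < V < T < U < C < Q < K < A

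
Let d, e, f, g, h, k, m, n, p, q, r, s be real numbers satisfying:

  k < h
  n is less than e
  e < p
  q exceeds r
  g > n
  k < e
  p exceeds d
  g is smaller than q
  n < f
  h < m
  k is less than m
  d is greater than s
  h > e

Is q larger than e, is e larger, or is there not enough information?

undetermined

Following every chain through e: above e we get h, m, p; below e we get n, k.
q is not reached, and no chain runs the other way from q to e.
So the given relations leave the order of e and q undetermined.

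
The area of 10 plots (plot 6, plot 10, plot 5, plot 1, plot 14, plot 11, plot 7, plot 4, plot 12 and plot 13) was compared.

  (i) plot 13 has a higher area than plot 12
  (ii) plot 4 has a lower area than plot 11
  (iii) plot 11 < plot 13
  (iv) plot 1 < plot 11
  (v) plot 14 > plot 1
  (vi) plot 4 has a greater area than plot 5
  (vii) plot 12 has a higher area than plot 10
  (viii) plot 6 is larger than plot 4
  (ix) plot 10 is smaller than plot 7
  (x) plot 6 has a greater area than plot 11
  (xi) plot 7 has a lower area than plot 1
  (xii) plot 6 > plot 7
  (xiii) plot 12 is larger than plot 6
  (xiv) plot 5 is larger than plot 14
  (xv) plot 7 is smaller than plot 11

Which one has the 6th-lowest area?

Piecing the relations together gives one ordering: plot 10 < plot 7 < plot 1 < plot 14 < plot 5 < plot 4 < plot 11 < plot 6 < plot 12 < plot 13.
The 6th smallest is plot 4.

plot 4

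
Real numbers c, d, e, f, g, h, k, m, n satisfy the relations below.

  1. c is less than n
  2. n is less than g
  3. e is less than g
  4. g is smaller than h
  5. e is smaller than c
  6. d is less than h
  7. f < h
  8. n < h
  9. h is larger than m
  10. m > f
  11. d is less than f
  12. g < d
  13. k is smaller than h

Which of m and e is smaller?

e

Chaining the given relations: e < c < n < g < d < f < m.
So e < m; e is the smaller of the two.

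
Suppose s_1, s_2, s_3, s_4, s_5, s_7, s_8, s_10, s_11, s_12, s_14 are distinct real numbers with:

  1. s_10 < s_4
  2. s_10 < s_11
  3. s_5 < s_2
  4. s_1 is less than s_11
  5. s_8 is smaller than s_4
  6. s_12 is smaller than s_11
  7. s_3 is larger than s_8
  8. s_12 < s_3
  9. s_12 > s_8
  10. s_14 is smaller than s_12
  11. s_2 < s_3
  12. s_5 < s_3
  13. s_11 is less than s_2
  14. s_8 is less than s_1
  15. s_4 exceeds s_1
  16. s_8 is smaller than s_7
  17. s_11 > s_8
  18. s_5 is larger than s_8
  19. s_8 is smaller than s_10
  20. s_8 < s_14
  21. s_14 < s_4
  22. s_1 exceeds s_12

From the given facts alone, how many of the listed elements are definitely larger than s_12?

5

From s_12 the given relations immediately reach s_1, s_11, s_3.
From those, s_2, s_4 — 5 in total.
Nothing else is reachable above s_12; 5 in all.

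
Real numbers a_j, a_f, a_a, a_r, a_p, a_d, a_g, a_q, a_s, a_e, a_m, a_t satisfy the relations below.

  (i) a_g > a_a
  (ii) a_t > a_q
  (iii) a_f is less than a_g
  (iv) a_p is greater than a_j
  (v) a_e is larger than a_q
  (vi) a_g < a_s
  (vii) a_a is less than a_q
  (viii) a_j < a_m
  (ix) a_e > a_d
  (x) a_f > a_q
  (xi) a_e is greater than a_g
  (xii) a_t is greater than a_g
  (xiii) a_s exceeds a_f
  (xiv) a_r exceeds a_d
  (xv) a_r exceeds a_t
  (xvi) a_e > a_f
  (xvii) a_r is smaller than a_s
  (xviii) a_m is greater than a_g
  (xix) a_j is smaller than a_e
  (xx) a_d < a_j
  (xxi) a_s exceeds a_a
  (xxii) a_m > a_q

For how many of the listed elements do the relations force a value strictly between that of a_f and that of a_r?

The relations place a_f below a_r. An element lies strictly between them when it is forced above a_f and also forced below a_r.
Above a_f: {a_g, a_m, a_e, a_t, a_s}. Below a_r: {a_d, a_a, a_q, a_g, a_t}.
Intersection: {a_g, a_t} — 2.

2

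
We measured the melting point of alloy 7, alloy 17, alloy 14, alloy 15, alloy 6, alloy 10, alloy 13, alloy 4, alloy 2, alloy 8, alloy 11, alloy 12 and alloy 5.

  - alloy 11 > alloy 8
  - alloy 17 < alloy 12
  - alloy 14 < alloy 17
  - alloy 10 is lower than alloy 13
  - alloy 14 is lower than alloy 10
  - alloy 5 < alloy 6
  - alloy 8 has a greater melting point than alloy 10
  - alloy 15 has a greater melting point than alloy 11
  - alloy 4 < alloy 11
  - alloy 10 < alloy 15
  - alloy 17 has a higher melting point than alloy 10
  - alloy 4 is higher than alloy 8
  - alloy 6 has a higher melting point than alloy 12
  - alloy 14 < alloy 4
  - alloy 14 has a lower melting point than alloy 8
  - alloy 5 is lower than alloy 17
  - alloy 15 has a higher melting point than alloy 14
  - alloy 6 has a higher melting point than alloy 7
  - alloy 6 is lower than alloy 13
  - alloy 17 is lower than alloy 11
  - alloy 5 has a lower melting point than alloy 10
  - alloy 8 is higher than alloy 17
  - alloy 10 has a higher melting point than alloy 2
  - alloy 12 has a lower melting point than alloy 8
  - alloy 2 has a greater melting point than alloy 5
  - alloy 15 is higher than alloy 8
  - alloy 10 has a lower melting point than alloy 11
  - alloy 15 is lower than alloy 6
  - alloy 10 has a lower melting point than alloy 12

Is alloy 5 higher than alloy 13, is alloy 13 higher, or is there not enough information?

Link the given pairs in sequence: alloy 5 < alloy 2; alloy 2 < alloy 10; alloy 10 < alloy 17; alloy 17 < alloy 12; alloy 12 < alloy 8; alloy 8 < alloy 4; alloy 4 < alloy 11; alloy 11 < alloy 15; alloy 15 < alloy 6; alloy 6 < alloy 13.
Chaining these gives alloy 5 < alloy 2 < alloy 10 < alloy 17 < alloy 12 < alloy 8 < alloy 4 < alloy 11 < alloy 15 < alloy 6 < alloy 13.
So alloy 13 is higher.

alloy 13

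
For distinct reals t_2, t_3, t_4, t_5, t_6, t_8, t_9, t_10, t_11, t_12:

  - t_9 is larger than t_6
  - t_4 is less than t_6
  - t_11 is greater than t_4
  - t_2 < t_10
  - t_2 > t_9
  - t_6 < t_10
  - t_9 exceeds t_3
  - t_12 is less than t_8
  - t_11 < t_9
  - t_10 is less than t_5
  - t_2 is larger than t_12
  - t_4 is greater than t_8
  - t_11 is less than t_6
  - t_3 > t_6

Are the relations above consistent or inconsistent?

The single ordering t_12 < t_8 < t_4 < t_11 < t_6 < t_3 < t_9 < t_2 < t_10 < t_5 satisfies every listed relation, so no contradiction arises.

consistent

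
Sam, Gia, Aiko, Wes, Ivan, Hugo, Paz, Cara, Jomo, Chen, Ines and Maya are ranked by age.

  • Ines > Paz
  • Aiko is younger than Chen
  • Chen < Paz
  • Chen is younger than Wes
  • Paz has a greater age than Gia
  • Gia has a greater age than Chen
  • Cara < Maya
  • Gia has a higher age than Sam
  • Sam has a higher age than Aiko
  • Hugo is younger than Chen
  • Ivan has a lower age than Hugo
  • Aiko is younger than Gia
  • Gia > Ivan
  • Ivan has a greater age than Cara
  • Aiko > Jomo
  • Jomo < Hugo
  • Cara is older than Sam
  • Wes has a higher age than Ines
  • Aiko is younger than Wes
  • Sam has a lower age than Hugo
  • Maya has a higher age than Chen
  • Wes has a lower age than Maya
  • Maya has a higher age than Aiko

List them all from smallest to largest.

Jomo < Aiko < Sam < Cara < Ivan < Hugo < Chen < Gia < Paz < Ines < Wes < Maya

Nothing is placed below Jomo, so it is least; from there Jomo < Aiko; Aiko < Sam; Sam < Cara; Cara < Ivan; Ivan < Hugo; Hugo < Chen; Chen < Gia; Gia < Paz; Paz < Ines; Ines < Wes; Wes < Maya, each given directly.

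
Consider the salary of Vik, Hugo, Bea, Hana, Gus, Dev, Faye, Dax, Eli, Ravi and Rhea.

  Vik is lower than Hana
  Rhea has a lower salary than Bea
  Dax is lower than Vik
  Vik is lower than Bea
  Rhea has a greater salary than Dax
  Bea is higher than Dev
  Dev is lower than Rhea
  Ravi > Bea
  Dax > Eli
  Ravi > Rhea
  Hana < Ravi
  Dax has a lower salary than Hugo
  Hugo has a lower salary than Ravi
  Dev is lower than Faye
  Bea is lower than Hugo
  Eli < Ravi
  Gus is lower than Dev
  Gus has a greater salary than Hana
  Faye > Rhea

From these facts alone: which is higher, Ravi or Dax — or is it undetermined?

Ravi

Link the given pairs in sequence: Dax < Vik; Vik < Hana; Hana < Gus; Gus < Dev; Dev < Rhea; Rhea < Bea; Bea < Hugo; Hugo < Ravi.
Together: Dax < Vik < Hana < Gus < Dev < Rhea < Bea < Hugo < Ravi.
So Ravi is higher.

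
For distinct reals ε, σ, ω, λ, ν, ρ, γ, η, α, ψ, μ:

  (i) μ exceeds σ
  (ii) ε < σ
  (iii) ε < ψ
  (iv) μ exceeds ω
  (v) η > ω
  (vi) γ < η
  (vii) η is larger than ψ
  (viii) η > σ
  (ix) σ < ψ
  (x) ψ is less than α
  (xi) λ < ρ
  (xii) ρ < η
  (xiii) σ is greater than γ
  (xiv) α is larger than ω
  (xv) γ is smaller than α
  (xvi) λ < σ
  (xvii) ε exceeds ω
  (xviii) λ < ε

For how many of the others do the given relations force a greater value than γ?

5

Directly above γ: σ, η, α.
One step further: ψ, μ (5 so far).
Nothing else is reachable above γ; 5 in all.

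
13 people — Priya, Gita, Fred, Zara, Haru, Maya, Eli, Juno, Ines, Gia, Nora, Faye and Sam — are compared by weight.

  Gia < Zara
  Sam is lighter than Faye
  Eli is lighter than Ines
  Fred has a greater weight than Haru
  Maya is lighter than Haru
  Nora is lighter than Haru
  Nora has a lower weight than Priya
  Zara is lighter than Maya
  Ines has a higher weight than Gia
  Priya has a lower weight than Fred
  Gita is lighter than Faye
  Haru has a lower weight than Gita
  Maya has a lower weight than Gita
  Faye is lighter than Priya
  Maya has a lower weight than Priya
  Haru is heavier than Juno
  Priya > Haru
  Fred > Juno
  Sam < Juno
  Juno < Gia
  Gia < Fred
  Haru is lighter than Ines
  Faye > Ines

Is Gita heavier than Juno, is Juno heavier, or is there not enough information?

The relevant relations are Juno < Gia; Gia < Zara; Zara < Maya; Maya < Haru; Haru < Gita.
Chaining these gives Juno < Gia < Zara < Maya < Haru < Gita.
So Gita is heavier.

Gita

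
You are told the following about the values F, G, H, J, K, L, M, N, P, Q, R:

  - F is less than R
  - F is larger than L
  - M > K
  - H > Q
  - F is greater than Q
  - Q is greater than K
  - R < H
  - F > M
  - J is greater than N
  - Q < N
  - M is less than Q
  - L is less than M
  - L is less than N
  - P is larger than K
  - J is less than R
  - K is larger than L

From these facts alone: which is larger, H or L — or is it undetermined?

H

Link the given pairs in sequence: L < K; K < M; M < Q; Q < N; N < J; J < R; R < H.
Together: L < K < M < Q < N < J < R < H.
So H is larger.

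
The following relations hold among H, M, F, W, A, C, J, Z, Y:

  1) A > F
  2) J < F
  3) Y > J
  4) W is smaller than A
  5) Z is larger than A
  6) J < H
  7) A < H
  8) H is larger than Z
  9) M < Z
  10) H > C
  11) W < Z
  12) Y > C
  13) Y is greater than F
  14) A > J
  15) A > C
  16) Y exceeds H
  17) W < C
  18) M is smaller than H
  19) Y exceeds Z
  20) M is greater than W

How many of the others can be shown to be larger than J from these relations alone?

5

The elements the relations force above J are F, A, Z, H, Y — no chain reaches any other.
That is 5.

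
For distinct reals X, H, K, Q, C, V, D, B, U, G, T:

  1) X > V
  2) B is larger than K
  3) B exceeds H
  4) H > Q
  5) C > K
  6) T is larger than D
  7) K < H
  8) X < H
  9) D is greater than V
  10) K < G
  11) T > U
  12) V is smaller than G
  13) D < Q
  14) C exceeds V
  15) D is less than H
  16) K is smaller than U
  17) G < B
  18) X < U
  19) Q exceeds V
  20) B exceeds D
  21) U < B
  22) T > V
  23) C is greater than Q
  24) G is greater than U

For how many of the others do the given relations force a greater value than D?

5

The elements the relations force above D are Q, C, H, T, B — no chain reaches any other.
That is 5.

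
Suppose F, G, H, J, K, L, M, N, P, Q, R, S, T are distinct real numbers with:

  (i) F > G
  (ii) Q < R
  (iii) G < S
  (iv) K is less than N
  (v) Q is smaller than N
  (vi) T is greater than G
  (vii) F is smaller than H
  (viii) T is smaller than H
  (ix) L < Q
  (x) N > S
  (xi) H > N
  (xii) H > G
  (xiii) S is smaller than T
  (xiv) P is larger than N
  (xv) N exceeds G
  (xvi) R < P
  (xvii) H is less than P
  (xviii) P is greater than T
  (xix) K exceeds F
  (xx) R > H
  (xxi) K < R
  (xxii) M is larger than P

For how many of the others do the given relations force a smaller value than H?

8

The elements the relations force below H are G, L, S, F, Q, K, T, N — no chain reaches any other.
That is 8.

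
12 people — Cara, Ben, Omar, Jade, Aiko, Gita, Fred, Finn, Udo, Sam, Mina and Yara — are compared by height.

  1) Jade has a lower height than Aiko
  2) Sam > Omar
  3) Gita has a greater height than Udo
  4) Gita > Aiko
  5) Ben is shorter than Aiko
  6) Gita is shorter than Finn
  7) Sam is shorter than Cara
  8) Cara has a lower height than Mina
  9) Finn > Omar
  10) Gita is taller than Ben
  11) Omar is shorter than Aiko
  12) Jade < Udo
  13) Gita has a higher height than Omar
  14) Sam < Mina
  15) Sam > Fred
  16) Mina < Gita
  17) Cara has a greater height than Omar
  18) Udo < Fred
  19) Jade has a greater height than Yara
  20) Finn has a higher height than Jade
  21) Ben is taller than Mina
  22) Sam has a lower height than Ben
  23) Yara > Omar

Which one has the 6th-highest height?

Cara

The consecutive relations fix a unique order: Omar < Yara < Jade < Udo < Fred < Sam < Cara < Mina < Ben < Aiko < Gita < Finn.
Counting 6 from the largest end gives Cara.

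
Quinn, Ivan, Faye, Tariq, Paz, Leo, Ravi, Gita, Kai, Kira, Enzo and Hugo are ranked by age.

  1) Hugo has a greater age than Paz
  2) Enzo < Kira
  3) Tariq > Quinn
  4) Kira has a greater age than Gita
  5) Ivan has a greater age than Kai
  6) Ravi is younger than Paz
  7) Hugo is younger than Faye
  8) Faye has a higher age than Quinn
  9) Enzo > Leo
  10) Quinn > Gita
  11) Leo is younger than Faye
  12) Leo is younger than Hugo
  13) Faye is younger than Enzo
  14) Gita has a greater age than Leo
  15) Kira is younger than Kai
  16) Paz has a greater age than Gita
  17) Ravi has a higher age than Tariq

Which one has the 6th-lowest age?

Paz

Piecing the relations together gives one ordering: Leo < Gita < Quinn < Tariq < Ravi < Paz < Hugo < Faye < Enzo < Kira < Kai < Ivan.
The 6th smallest is Paz.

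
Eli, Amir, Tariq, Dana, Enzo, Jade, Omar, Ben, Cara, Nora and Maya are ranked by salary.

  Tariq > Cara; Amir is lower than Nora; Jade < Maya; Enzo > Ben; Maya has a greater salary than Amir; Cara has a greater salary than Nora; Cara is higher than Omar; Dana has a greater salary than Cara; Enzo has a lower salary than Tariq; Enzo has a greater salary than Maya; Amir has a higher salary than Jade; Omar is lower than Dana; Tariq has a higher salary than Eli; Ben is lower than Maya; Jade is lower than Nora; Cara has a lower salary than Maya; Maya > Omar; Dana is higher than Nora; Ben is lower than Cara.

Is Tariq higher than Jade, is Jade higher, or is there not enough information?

Jade < Amir and Amir < Nora give Jade < Nora.
Then Nora < Cara extends the chain to Cara.
With Cara < Maya: Jade < Amir < Nora < Cara < Maya.
With Maya < Enzo: Jade < Amir < Nora < Cara < Maya < Enzo.
With Enzo < Tariq: Jade < Amir < Nora < Cara < Maya < Enzo < Tariq.
So Tariq is higher.

Tariq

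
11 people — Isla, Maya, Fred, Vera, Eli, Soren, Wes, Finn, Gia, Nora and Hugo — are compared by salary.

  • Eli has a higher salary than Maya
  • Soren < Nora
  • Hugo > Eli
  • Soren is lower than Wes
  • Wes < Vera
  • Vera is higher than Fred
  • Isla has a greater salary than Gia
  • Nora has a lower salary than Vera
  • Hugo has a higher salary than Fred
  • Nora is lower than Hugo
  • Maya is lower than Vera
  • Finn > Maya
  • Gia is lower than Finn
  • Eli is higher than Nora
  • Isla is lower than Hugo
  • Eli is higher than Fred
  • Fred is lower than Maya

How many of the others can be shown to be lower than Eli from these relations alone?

Directly below Eli: Nora, Fred, Maya.
One step further: Soren (4 so far).
No other element is forced below Eli by the given relations, so the count is 4.

4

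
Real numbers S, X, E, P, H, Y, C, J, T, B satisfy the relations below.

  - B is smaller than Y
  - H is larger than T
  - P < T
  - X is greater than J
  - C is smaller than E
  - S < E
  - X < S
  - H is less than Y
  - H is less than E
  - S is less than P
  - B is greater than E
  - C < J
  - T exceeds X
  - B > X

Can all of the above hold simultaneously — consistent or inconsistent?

The single ordering C < J < X < S < P < T < H < E < B < Y satisfies every listed relation, so no contradiction arises.

consistent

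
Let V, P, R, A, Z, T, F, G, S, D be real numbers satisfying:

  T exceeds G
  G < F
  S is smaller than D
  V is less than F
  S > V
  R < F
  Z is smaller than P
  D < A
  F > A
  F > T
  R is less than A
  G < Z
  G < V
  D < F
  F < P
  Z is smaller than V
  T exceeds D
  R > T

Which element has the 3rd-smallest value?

Chaining the given pairs: G < Z < V < S < D < T < R < A < F < P.
The 3rd smallest is V.

V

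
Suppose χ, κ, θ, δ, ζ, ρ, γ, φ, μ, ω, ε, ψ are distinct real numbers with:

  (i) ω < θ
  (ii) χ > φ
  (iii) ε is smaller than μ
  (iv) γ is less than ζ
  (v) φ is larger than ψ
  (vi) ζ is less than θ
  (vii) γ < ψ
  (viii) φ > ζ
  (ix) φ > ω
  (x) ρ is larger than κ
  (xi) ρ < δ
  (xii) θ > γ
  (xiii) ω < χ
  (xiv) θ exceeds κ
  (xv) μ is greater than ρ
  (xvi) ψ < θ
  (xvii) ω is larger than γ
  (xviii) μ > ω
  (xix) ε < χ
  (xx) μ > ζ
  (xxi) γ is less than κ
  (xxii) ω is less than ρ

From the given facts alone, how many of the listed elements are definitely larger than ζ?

4

Directly above ζ: φ, μ, θ.
One step further: χ (4 so far).
Nothing else is reachable above ζ; 4 in all.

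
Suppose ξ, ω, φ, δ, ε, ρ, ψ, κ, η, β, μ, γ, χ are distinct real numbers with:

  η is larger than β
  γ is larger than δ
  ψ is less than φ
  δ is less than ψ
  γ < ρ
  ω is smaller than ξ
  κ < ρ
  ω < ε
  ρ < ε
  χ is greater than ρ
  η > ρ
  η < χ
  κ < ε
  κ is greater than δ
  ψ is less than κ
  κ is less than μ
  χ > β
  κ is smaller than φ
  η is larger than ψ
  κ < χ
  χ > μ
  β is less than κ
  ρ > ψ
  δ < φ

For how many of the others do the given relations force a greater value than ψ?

7

The elements the relations force above ψ are κ, μ, ρ, φ, ε, η, χ — no chain reaches any other.
That is 7.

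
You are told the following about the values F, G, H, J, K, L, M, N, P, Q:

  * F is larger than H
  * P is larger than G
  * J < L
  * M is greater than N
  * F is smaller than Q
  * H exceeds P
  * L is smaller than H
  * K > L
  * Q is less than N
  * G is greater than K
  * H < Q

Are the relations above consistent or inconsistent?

The single ordering J < L < K < G < P < H < F < Q < N < M satisfies every listed relation, so no contradiction arises.

consistent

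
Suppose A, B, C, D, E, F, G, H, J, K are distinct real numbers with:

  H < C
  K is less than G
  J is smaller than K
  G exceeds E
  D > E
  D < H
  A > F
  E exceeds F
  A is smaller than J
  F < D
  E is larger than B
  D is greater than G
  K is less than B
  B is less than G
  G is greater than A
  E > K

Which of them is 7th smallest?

The consecutive relations fix a unique order: F < A < J < K < B < E < G < D < H < C.
Counting 7 from the smallest end gives G.

G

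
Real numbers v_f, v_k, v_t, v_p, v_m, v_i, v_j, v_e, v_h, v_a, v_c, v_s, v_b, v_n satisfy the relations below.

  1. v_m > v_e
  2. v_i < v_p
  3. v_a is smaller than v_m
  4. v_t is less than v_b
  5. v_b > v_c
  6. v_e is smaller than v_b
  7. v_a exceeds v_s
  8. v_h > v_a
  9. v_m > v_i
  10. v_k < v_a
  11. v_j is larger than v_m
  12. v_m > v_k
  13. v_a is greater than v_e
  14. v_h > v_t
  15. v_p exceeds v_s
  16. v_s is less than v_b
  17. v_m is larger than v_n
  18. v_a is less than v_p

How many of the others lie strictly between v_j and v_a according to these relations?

1

The relations place v_a below v_j. An element lies strictly between them when it is forced above v_a and also forced below v_j.
Above v_a: {v_p, v_m, v_h}. Below v_j: {v_k, v_s, v_n, v_e, v_i, v_m}.
Intersection: {v_m} — 1.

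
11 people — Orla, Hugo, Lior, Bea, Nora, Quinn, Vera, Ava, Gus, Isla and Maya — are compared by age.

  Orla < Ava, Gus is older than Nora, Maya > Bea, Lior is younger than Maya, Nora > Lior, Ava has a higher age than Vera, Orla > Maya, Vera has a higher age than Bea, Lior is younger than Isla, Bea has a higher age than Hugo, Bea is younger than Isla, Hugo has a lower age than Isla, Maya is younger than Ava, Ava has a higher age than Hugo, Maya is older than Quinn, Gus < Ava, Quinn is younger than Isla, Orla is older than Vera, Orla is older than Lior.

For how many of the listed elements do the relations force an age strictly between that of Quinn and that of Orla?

The relations place Quinn below Orla. An element lies strictly between them when it is forced above Quinn and also forced below Orla.
Above Quinn: {Isla, Maya, Ava}. Below Orla: {Hugo, Lior, Bea, Maya, Vera}.
Intersection: {Maya} — 1.

1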